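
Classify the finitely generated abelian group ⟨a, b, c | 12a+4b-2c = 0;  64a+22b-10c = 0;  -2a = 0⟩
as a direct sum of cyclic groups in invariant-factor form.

Answer: M ≅ ℤ/2 ⊕ ℤ/2 ⊕ ℤ/2

Derivation:
rank_ℚ(R)=3; free=3−3=0
SNF(R) diag = [2, 2, 2] → torsion [2, 2, 2]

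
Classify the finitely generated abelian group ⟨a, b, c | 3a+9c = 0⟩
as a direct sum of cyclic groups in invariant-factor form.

Answer: M ≅ ℤ^2 ⊕ ℤ/3

Derivation:
rank_ℚ(R)=1; free=3−1=2
SNF(R) diag = [3] → torsion [3]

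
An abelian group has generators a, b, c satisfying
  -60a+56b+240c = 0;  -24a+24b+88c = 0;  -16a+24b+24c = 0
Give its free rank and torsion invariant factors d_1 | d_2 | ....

Answer: M ≅ ℤ/4 ⊕ ℤ/8 ⊕ ℤ/16

Derivation:
rank_ℚ(R)=3; free=3−3=0
SNF(R) diag = [4, 8, 16] → torsion [4, 8, 16]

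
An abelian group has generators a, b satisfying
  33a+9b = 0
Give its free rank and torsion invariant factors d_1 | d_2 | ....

rank_ℚ(R)=1; free=2−1=1
SNF(R) diag = [3] → torsion [3]

Answer: M ≅ ℤ^1 ⊕ ℤ/3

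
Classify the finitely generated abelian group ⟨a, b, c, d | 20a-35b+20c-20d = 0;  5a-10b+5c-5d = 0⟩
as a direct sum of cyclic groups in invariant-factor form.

rank_ℚ(R)=2; free=4−2=2
SNF(R) diag = [5, 5] → torsion [5, 5]

Answer: M ≅ ℤ^2 ⊕ ℤ/5 ⊕ ℤ/5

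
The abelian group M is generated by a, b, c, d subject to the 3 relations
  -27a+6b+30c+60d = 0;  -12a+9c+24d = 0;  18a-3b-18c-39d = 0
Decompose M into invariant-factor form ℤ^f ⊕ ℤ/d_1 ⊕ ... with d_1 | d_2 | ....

Answer: M ≅ ℤ^1 ⊕ ℤ/3 ⊕ ℤ/3 ⊕ ℤ/3

Derivation:
rank_ℚ(R)=3; free=4−3=1
SNF(R) diag = [3, 3, 3] → torsion [3, 3, 3]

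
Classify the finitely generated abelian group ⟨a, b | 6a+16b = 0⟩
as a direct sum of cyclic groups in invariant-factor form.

Answer: M ≅ ℤ^1 ⊕ ℤ/2

Derivation:
rank_ℚ(R)=1; free=2−1=1
SNF(R) diag = [2] → torsion [2]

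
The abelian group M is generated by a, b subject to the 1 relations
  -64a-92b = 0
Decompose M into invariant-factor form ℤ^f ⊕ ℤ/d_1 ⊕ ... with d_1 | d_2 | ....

rank_ℚ(R)=1; free=2−1=1
SNF(R) diag = [4] → torsion [4]

Answer: M ≅ ℤ^1 ⊕ ℤ/4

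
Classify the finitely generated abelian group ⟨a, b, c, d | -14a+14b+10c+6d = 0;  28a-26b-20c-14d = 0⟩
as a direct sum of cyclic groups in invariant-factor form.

rank_ℚ(R)=2; free=4−2=2
SNF(R) diag = [2, 2] → torsion [2, 2]

Answer: M ≅ ℤ^2 ⊕ ℤ/2 ⊕ ℤ/2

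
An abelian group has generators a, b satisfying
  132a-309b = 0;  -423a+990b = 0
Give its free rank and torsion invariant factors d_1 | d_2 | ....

Answer: M ≅ ℤ/3 ⊕ ℤ/9

Derivation:
rank_ℚ(R)=2; free=2−2=0
SNF(R) diag = [3, 9] → torsion [3, 9]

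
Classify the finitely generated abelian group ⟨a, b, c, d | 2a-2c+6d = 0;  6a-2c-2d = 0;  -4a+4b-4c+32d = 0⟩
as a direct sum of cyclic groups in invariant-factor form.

Answer: M ≅ ℤ^1 ⊕ ℤ/2 ⊕ ℤ/4 ⊕ ℤ/4

Derivation:
rank_ℚ(R)=3; free=4−3=1
SNF(R) diag = [2, 4, 4] → torsion [2, 4, 4]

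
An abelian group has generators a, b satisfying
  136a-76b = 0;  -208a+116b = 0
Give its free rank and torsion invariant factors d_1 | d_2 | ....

Answer: M ≅ ℤ/4 ⊕ ℤ/8

Derivation:
rank_ℚ(R)=2; free=2−2=0
SNF(R) diag = [4, 8] → torsion [4, 8]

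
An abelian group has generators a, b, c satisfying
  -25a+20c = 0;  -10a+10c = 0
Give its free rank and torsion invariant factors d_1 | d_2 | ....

Answer: M ≅ ℤ^1 ⊕ ℤ/5 ⊕ ℤ/10

Derivation:
rank_ℚ(R)=2; free=3−2=1
SNF(R) diag = [5, 10] → torsion [5, 10]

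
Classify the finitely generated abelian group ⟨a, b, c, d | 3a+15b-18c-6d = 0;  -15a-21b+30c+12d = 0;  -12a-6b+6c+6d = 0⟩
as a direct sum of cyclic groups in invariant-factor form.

Answer: M ≅ ℤ^1 ⊕ ℤ/3 ⊕ ℤ/6 ⊕ ℤ/18

Derivation:
rank_ℚ(R)=3; free=4−3=1
SNF(R) diag = [3, 6, 18] → torsion [3, 6, 18]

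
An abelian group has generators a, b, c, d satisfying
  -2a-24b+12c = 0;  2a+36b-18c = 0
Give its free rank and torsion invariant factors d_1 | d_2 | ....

rank_ℚ(R)=2; free=4−2=2
SNF(R) diag = [2, 6] → torsion [2, 6]

Answer: M ≅ ℤ^2 ⊕ ℤ/2 ⊕ ℤ/6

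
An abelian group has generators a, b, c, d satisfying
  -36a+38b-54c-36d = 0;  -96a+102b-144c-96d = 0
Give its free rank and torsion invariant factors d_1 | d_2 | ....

Answer: M ≅ ℤ^2 ⊕ ℤ/2 ⊕ ℤ/6

Derivation:
rank_ℚ(R)=2; free=4−2=2
SNF(R) diag = [2, 6] → torsion [2, 6]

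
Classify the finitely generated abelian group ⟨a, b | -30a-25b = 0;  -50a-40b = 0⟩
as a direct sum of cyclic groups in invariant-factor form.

rank_ℚ(R)=2; free=2−2=0
SNF(R) diag = [5, 10] → torsion [5, 10]

Answer: M ≅ ℤ/5 ⊕ ℤ/10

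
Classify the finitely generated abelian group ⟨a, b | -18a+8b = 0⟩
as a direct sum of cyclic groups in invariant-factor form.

Answer: M ≅ ℤ^1 ⊕ ℤ/2

Derivation:
rank_ℚ(R)=1; free=2−1=1
SNF(R) diag = [2] → torsion [2]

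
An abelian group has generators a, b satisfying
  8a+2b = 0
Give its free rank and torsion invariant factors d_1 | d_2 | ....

rank_ℚ(R)=1; free=2−1=1
SNF(R) diag = [2] → torsion [2]

Answer: M ≅ ℤ^1 ⊕ ℤ/2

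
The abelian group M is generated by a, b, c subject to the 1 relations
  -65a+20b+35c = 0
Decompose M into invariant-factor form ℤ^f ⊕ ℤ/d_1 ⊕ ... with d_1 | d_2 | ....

rank_ℚ(R)=1; free=3−1=2
SNF(R) diag = [5] → torsion [5]

Answer: M ≅ ℤ^2 ⊕ ℤ/5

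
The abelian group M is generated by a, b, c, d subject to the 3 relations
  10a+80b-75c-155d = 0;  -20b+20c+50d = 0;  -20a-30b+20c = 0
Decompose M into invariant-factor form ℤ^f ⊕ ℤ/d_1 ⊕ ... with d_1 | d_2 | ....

rank_ℚ(R)=3; free=4−3=1
SNF(R) diag = [5, 10, 30] → torsion [5, 10, 30]

Answer: M ≅ ℤ^1 ⊕ ℤ/5 ⊕ ℤ/10 ⊕ ℤ/30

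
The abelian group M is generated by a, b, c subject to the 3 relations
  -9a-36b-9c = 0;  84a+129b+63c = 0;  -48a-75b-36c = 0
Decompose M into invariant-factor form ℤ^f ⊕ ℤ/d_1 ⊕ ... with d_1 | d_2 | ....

rank_ℚ(R)=3; free=3−3=0
SNF(R) diag = [3, 9, 9] → torsion [3, 9, 9]

Answer: M ≅ ℤ/3 ⊕ ℤ/9 ⊕ ℤ/9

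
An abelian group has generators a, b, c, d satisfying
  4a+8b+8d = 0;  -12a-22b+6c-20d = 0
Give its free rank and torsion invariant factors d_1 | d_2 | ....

Answer: M ≅ ℤ^2 ⊕ ℤ/2 ⊕ ℤ/4

Derivation:
rank_ℚ(R)=2; free=4−2=2
SNF(R) diag = [2, 4] → torsion [2, 4]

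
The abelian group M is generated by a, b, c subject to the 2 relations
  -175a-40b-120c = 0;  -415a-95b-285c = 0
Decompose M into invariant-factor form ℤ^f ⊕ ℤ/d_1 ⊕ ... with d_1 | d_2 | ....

Answer: M ≅ ℤ^1 ⊕ ℤ/5 ⊕ ℤ/5

Derivation:
rank_ℚ(R)=2; free=3−2=1
SNF(R) diag = [5, 5] → torsion [5, 5]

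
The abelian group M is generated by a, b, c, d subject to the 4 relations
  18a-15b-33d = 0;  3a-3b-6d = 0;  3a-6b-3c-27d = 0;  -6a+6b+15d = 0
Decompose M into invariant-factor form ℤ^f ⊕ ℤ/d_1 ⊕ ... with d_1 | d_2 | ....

rank_ℚ(R)=4; free=4−4=0
SNF(R) diag = [3, 3, 3, 3] → torsion [3, 3, 3, 3]

Answer: M ≅ ℤ/3 ⊕ ℤ/3 ⊕ ℤ/3 ⊕ ℤ/3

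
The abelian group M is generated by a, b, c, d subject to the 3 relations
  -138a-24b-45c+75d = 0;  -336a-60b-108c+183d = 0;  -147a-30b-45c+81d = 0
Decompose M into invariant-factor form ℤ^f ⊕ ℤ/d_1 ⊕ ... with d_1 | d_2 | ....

Answer: M ≅ ℤ^1 ⊕ ℤ/3 ⊕ ℤ/3 ⊕ ℤ/9

Derivation:
rank_ℚ(R)=3; free=4−3=1
SNF(R) diag = [3, 3, 9] → torsion [3, 3, 9]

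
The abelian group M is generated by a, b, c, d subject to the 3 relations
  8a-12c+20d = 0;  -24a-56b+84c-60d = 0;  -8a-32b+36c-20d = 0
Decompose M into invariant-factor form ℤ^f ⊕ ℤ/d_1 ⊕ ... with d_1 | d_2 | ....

rank_ℚ(R)=3; free=4−3=1
SNF(R) diag = [4, 8, 24] → torsion [4, 8, 24]

Answer: M ≅ ℤ^1 ⊕ ℤ/4 ⊕ ℤ/8 ⊕ ℤ/24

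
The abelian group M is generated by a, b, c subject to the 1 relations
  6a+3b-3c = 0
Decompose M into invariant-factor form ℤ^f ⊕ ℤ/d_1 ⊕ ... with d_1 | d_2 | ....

Answer: M ≅ ℤ^2 ⊕ ℤ/3

Derivation:
rank_ℚ(R)=1; free=3−1=2
SNF(R) diag = [3] → torsion [3]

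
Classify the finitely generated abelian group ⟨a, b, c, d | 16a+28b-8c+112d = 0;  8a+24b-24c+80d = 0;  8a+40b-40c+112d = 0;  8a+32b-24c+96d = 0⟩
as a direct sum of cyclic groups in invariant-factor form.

Answer: M ≅ ℤ/4 ⊕ ℤ/8 ⊕ ℤ/16 ⊕ ℤ/16

Derivation:
rank_ℚ(R)=4; free=4−4=0
SNF(R) diag = [4, 8, 16, 16] → torsion [4, 8, 16, 16]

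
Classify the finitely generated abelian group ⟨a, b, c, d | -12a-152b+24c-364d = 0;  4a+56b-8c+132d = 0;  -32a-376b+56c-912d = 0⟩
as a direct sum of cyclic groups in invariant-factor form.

rank_ℚ(R)=3; free=4−3=1
SNF(R) diag = [4, 8, 16] → torsion [4, 8, 16]

Answer: M ≅ ℤ^1 ⊕ ℤ/4 ⊕ ℤ/8 ⊕ ℤ/16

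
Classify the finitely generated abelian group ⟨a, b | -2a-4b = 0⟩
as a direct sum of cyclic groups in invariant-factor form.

rank_ℚ(R)=1; free=2−1=1
SNF(R) diag = [2] → torsion [2]

Answer: M ≅ ℤ^1 ⊕ ℤ/2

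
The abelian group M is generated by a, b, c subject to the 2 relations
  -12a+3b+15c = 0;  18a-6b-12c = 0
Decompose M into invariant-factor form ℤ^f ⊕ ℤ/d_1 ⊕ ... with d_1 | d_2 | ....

rank_ℚ(R)=2; free=3−2=1
SNF(R) diag = [3, 6] → torsion [3, 6]

Answer: M ≅ ℤ^1 ⊕ ℤ/3 ⊕ ℤ/6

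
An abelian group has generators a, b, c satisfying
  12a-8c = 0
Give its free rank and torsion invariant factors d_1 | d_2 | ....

rank_ℚ(R)=1; free=3−1=2
SNF(R) diag = [4] → torsion [4]

Answer: M ≅ ℤ^2 ⊕ ℤ/4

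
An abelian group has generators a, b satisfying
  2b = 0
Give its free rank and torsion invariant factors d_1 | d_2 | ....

rank_ℚ(R)=1; free=2−1=1
SNF(R) diag = [2] → torsion [2]

Answer: M ≅ ℤ^1 ⊕ ℤ/2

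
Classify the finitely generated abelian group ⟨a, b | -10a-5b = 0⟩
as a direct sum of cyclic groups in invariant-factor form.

rank_ℚ(R)=1; free=2−1=1
SNF(R) diag = [5] → torsion [5]

Answer: M ≅ ℤ^1 ⊕ ℤ/5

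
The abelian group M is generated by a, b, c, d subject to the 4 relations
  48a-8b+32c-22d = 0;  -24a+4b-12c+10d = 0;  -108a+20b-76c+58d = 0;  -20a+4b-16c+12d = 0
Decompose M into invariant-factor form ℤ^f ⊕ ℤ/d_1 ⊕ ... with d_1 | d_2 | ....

Answer: M ≅ ℤ/2 ⊕ ℤ/4 ⊕ ℤ/4 ⊕ ℤ/4

Derivation:
rank_ℚ(R)=4; free=4−4=0
SNF(R) diag = [2, 4, 4, 4] → torsion [2, 4, 4, 4]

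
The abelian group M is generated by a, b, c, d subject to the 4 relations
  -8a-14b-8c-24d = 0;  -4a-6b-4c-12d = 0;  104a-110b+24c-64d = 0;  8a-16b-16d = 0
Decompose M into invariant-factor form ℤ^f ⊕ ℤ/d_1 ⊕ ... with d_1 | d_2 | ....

rank_ℚ(R)=4; free=4−4=0
SNF(R) diag = [2, 4, 8, 24] → torsion [2, 4, 8, 24]

Answer: M ≅ ℤ/2 ⊕ ℤ/4 ⊕ ℤ/8 ⊕ ℤ/24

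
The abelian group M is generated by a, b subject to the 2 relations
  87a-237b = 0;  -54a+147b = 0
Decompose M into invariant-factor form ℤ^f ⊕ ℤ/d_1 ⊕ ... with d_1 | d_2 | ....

Answer: M ≅ ℤ/3 ⊕ ℤ/3

Derivation:
rank_ℚ(R)=2; free=2−2=0
SNF(R) diag = [3, 3] → torsion [3, 3]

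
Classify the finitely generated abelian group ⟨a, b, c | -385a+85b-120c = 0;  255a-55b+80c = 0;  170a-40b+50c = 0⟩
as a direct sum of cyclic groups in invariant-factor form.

Answer: M ≅ ℤ/5 ⊕ ℤ/10 ⊕ ℤ/20

Derivation:
rank_ℚ(R)=3; free=3−3=0
SNF(R) diag = [5, 10, 20] → torsion [5, 10, 20]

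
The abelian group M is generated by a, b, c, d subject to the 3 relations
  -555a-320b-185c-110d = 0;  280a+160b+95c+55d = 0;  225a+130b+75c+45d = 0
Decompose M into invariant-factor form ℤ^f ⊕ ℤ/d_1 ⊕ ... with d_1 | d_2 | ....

Answer: M ≅ ℤ^1 ⊕ ℤ/5 ⊕ ℤ/5 ⊕ ℤ/5

Derivation:
rank_ℚ(R)=3; free=4−3=1
SNF(R) diag = [5, 5, 5] → torsion [5, 5, 5]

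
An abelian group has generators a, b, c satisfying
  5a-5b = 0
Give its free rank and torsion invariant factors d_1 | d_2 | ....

Answer: M ≅ ℤ^2 ⊕ ℤ/5

Derivation:
rank_ℚ(R)=1; free=3−1=2
SNF(R) diag = [5] → torsion [5]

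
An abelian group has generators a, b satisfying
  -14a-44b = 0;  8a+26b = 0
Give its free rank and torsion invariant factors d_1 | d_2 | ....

Answer: M ≅ ℤ/2 ⊕ ℤ/6

Derivation:
rank_ℚ(R)=2; free=2−2=0
SNF(R) diag = [2, 6] → torsion [2, 6]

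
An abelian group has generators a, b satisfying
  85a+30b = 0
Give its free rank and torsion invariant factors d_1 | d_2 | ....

rank_ℚ(R)=1; free=2−1=1
SNF(R) diag = [5] → torsion [5]

Answer: M ≅ ℤ^1 ⊕ ℤ/5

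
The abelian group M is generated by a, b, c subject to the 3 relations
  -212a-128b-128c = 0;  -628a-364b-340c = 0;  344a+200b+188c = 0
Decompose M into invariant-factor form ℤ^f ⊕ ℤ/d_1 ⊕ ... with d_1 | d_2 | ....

Answer: M ≅ ℤ/4 ⊕ ℤ/12 ⊕ ℤ/12

Derivation:
rank_ℚ(R)=3; free=3−3=0
SNF(R) diag = [4, 12, 12] → torsion [4, 12, 12]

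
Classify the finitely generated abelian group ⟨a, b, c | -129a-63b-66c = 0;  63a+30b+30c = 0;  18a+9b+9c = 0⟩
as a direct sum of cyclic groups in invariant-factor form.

Answer: M ≅ ℤ/3 ⊕ ℤ/3 ⊕ ℤ/9

Derivation:
rank_ℚ(R)=3; free=3−3=0
SNF(R) diag = [3, 3, 9] → torsion [3, 3, 9]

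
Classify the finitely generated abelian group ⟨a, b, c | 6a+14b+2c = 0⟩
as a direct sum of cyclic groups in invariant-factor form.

Answer: M ≅ ℤ^2 ⊕ ℤ/2

Derivation:
rank_ℚ(R)=1; free=3−1=2
SNF(R) diag = [2] → torsion [2]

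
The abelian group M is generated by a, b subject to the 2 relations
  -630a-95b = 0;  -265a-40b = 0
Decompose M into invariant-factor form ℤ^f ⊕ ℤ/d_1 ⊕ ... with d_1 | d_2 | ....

Answer: M ≅ ℤ/5 ⊕ ℤ/5

Derivation:
rank_ℚ(R)=2; free=2−2=0
SNF(R) diag = [5, 5] → torsion [5, 5]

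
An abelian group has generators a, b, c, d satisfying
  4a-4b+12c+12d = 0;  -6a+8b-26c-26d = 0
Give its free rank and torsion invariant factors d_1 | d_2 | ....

rank_ℚ(R)=2; free=4−2=2
SNF(R) diag = [2, 4] → torsion [2, 4]

Answer: M ≅ ℤ^2 ⊕ ℤ/2 ⊕ ℤ/4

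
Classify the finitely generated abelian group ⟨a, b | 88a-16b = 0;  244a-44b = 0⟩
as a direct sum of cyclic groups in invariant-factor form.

Answer: M ≅ ℤ/4 ⊕ ℤ/8

Derivation:
rank_ℚ(R)=2; free=2−2=0
SNF(R) diag = [4, 8] → torsion [4, 8]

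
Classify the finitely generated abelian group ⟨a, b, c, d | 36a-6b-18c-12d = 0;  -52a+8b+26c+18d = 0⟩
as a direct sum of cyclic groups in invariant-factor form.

Answer: M ≅ ℤ^2 ⊕ ℤ/2 ⊕ ℤ/6

Derivation:
rank_ℚ(R)=2; free=4−2=2
SNF(R) diag = [2, 6] → torsion [2, 6]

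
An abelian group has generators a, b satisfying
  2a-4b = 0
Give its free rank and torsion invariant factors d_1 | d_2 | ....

rank_ℚ(R)=1; free=2−1=1
SNF(R) diag = [2] → torsion [2]

Answer: M ≅ ℤ^1 ⊕ ℤ/2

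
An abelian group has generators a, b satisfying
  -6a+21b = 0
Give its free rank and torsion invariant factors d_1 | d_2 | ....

Answer: M ≅ ℤ^1 ⊕ ℤ/3

Derivation:
rank_ℚ(R)=1; free=2−1=1
SNF(R) diag = [3] → torsion [3]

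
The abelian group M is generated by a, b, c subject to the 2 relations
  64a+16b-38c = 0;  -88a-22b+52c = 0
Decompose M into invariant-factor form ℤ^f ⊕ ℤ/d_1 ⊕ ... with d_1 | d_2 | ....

rank_ℚ(R)=2; free=3−2=1
SNF(R) diag = [2, 2] → torsion [2, 2]

Answer: M ≅ ℤ^1 ⊕ ℤ/2 ⊕ ℤ/2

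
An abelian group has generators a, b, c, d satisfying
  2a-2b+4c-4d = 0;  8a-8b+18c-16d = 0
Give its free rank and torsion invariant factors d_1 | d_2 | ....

Answer: M ≅ ℤ^2 ⊕ ℤ/2 ⊕ ℤ/2

Derivation:
rank_ℚ(R)=2; free=4−2=2
SNF(R) diag = [2, 2] → torsion [2, 2]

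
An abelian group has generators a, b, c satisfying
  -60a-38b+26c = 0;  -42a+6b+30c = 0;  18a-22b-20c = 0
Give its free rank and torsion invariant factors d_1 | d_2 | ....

rank_ℚ(R)=3; free=3−3=0
SNF(R) diag = [2, 6, 18] → torsion [2, 6, 18]

Answer: M ≅ ℤ/2 ⊕ ℤ/6 ⊕ ℤ/18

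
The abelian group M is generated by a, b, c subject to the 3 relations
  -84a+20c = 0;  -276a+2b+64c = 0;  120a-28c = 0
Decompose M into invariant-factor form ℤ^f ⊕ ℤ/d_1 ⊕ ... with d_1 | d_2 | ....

Answer: M ≅ ℤ/2 ⊕ ℤ/4 ⊕ ℤ/12

Derivation:
rank_ℚ(R)=3; free=3−3=0
SNF(R) diag = [2, 4, 12] → torsion [2, 4, 12]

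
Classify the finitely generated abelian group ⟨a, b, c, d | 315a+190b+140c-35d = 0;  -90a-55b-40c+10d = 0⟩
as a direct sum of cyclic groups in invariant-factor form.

rank_ℚ(R)=2; free=4−2=2
SNF(R) diag = [5, 5] → torsion [5, 5]

Answer: M ≅ ℤ^2 ⊕ ℤ/5 ⊕ ℤ/5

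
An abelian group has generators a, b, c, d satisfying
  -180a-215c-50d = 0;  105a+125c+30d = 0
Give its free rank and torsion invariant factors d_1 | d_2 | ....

Answer: M ≅ ℤ^2 ⊕ ℤ/5 ⊕ ℤ/5

Derivation:
rank_ℚ(R)=2; free=4−2=2
SNF(R) diag = [5, 5] → torsion [5, 5]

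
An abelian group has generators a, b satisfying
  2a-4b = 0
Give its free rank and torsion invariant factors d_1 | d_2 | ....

Answer: M ≅ ℤ^1 ⊕ ℤ/2

Derivation:
rank_ℚ(R)=1; free=2−1=1
SNF(R) diag = [2] → torsion [2]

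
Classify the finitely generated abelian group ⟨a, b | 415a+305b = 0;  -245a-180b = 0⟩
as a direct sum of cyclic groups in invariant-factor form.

rank_ℚ(R)=2; free=2−2=0
SNF(R) diag = [5, 5] → torsion [5, 5]

Answer: M ≅ ℤ/5 ⊕ ℤ/5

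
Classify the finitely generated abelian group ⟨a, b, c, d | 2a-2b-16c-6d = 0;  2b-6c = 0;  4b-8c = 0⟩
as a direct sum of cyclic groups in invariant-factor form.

Answer: M ≅ ℤ^1 ⊕ ℤ/2 ⊕ ℤ/2 ⊕ ℤ/4

Derivation:
rank_ℚ(R)=3; free=4−3=1
SNF(R) diag = [2, 2, 4] → torsion [2, 2, 4]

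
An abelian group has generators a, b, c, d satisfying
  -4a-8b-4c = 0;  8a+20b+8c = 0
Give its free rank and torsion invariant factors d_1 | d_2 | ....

rank_ℚ(R)=2; free=4−2=2
SNF(R) diag = [4, 4] → torsion [4, 4]

Answer: M ≅ ℤ^2 ⊕ ℤ/4 ⊕ ℤ/4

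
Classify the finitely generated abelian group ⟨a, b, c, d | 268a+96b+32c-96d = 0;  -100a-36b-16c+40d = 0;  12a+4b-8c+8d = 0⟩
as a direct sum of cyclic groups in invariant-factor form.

Answer: M ≅ ℤ^1 ⊕ ℤ/4 ⊕ ℤ/4 ⊕ ℤ/8

Derivation:
rank_ℚ(R)=3; free=4−3=1
SNF(R) diag = [4, 4, 8] → torsion [4, 4, 8]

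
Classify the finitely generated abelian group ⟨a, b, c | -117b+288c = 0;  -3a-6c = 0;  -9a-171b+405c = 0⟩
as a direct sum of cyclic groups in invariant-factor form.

Answer: M ≅ ℤ/3 ⊕ ℤ/9 ⊕ ℤ/27

Derivation:
rank_ℚ(R)=3; free=3−3=0
SNF(R) diag = [3, 9, 27] → torsion [3, 9, 27]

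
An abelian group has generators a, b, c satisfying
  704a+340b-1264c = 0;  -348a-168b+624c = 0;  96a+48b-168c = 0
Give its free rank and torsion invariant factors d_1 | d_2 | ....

Answer: M ≅ ℤ/4 ⊕ ℤ/12 ⊕ ℤ/24

Derivation:
rank_ℚ(R)=3; free=3−3=0
SNF(R) diag = [4, 12, 24] → torsion [4, 12, 24]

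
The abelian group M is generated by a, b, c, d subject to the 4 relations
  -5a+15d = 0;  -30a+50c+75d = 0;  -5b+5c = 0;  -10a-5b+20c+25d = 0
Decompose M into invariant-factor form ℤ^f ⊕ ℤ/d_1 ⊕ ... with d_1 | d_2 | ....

rank_ℚ(R)=4; free=4−4=0
SNF(R) diag = [5, 5, 5, 5] → torsion [5, 5, 5, 5]

Answer: M ≅ ℤ/5 ⊕ ℤ/5 ⊕ ℤ/5 ⊕ ℤ/5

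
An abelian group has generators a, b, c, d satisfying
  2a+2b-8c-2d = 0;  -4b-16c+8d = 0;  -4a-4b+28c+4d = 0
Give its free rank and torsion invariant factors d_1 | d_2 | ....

Answer: M ≅ ℤ^1 ⊕ ℤ/2 ⊕ ℤ/4 ⊕ ℤ/12

Derivation:
rank_ℚ(R)=3; free=4−3=1
SNF(R) diag = [2, 4, 12] → torsion [2, 4, 12]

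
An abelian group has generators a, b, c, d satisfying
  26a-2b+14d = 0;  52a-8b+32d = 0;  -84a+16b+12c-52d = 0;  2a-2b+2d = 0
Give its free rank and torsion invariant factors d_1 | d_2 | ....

Answer: M ≅ ℤ/2 ⊕ ℤ/4 ⊕ ℤ/12 ⊕ ℤ/12

Derivation:
rank_ℚ(R)=4; free=4−4=0
SNF(R) diag = [2, 4, 12, 12] → torsion [2, 4, 12, 12]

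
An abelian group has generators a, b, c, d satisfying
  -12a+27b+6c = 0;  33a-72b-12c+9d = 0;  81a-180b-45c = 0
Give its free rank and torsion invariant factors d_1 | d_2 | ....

rank_ℚ(R)=3; free=4−3=1
SNF(R) diag = [3, 9, 9] → torsion [3, 9, 9]

Answer: M ≅ ℤ^1 ⊕ ℤ/3 ⊕ ℤ/9 ⊕ ℤ/9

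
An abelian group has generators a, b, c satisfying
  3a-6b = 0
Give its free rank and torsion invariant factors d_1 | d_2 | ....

Answer: M ≅ ℤ^2 ⊕ ℤ/3

Derivation:
rank_ℚ(R)=1; free=3−1=2
SNF(R) diag = [3] → torsion [3]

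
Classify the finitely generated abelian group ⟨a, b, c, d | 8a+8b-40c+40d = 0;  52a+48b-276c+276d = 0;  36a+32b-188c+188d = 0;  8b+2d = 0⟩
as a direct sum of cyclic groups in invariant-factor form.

Answer: M ≅ ℤ/2 ⊕ ℤ/4 ⊕ ℤ/8 ⊕ ℤ/8

Derivation:
rank_ℚ(R)=4; free=4−4=0
SNF(R) diag = [2, 4, 8, 8] → torsion [2, 4, 8, 8]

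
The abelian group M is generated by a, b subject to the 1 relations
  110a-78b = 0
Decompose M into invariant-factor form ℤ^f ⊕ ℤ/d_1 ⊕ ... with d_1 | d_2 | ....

Answer: M ≅ ℤ^1 ⊕ ℤ/2

Derivation:
rank_ℚ(R)=1; free=2−1=1
SNF(R) diag = [2] → torsion [2]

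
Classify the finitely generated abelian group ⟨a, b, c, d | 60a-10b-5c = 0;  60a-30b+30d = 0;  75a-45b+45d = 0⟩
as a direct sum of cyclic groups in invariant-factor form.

Answer: M ≅ ℤ^1 ⊕ ℤ/5 ⊕ ℤ/15 ⊕ ℤ/30

Derivation:
rank_ℚ(R)=3; free=4−3=1
SNF(R) diag = [5, 15, 30] → torsion [5, 15, 30]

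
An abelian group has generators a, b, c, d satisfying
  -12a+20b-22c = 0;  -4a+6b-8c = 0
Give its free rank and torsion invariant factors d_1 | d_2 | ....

Answer: M ≅ ℤ^2 ⊕ ℤ/2 ⊕ ℤ/2

Derivation:
rank_ℚ(R)=2; free=4−2=2
SNF(R) diag = [2, 2] → torsion [2, 2]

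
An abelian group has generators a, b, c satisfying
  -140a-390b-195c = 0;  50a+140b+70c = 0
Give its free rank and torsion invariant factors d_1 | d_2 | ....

Answer: M ≅ ℤ^1 ⊕ ℤ/5 ⊕ ℤ/10

Derivation:
rank_ℚ(R)=2; free=3−2=1
SNF(R) diag = [5, 10] → torsion [5, 10]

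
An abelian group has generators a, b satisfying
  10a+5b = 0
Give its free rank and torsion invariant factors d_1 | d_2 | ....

Answer: M ≅ ℤ^1 ⊕ ℤ/5

Derivation:
rank_ℚ(R)=1; free=2−1=1
SNF(R) diag = [5] → torsion [5]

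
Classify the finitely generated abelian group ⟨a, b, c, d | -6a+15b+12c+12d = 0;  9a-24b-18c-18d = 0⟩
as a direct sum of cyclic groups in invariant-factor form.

rank_ℚ(R)=2; free=4−2=2
SNF(R) diag = [3, 3] → torsion [3, 3]

Answer: M ≅ ℤ^2 ⊕ ℤ/3 ⊕ ℤ/3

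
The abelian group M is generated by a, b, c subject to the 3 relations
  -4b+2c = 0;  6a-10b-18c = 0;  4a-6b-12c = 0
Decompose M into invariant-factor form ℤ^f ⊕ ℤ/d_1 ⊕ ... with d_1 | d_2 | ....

Answer: M ≅ ℤ/2 ⊕ ℤ/2 ⊕ ℤ/2

Derivation:
rank_ℚ(R)=3; free=3−3=0
SNF(R) diag = [2, 2, 2] → torsion [2, 2, 2]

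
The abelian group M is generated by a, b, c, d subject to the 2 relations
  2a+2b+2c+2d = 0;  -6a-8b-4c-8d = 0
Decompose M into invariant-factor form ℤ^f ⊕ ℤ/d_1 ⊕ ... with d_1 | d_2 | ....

rank_ℚ(R)=2; free=4−2=2
SNF(R) diag = [2, 2] → torsion [2, 2]

Answer: M ≅ ℤ^2 ⊕ ℤ/2 ⊕ ℤ/2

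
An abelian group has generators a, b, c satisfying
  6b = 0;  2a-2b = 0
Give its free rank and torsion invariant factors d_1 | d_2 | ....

Answer: M ≅ ℤ^1 ⊕ ℤ/2 ⊕ ℤ/6

Derivation:
rank_ℚ(R)=2; free=3−2=1
SNF(R) diag = [2, 6] → torsion [2, 6]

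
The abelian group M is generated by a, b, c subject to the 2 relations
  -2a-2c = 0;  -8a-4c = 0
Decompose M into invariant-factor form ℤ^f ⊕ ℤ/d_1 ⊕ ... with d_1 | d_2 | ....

rank_ℚ(R)=2; free=3−2=1
SNF(R) diag = [2, 4] → torsion [2, 4]

Answer: M ≅ ℤ^1 ⊕ ℤ/2 ⊕ ℤ/4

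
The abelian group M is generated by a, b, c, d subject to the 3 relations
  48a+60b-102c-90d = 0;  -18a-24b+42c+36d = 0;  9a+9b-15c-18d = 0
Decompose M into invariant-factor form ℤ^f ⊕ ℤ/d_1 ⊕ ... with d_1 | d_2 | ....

Answer: M ≅ ℤ^1 ⊕ ℤ/3 ⊕ ℤ/6 ⊕ ℤ/6

Derivation:
rank_ℚ(R)=3; free=4−3=1
SNF(R) diag = [3, 6, 6] → torsion [3, 6, 6]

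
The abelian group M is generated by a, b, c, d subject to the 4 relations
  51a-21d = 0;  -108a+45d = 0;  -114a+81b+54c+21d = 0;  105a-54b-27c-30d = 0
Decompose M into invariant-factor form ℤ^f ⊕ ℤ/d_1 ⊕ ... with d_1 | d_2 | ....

rank_ℚ(R)=4; free=4−4=0
SNF(R) diag = [3, 9, 27, 27] → torsion [3, 9, 27, 27]

Answer: M ≅ ℤ/3 ⊕ ℤ/9 ⊕ ℤ/27 ⊕ ℤ/27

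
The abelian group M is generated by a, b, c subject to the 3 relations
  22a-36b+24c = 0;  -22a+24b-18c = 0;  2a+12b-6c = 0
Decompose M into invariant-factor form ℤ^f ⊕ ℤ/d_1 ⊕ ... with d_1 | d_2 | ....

Answer: M ≅ ℤ/2 ⊕ ℤ/6 ⊕ ℤ/12

Derivation:
rank_ℚ(R)=3; free=3−3=0
SNF(R) diag = [2, 6, 12] → torsion [2, 6, 12]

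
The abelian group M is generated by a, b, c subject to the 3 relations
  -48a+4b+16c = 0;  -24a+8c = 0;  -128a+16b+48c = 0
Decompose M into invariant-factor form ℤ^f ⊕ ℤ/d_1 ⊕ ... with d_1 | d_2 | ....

rank_ℚ(R)=3; free=3−3=0
SNF(R) diag = [4, 8, 16] → torsion [4, 8, 16]

Answer: M ≅ ℤ/4 ⊕ ℤ/8 ⊕ ℤ/16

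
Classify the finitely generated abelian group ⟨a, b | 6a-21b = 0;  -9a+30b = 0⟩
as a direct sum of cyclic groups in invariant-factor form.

Answer: M ≅ ℤ/3 ⊕ ℤ/3

Derivation:
rank_ℚ(R)=2; free=2−2=0
SNF(R) diag = [3, 3] → torsion [3, 3]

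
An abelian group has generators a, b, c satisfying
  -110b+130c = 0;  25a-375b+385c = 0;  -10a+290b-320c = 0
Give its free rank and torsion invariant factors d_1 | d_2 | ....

Answer: M ≅ ℤ/5 ⊕ ℤ/10 ⊕ ℤ/30

Derivation:
rank_ℚ(R)=3; free=3−3=0
SNF(R) diag = [5, 10, 30] → torsion [5, 10, 30]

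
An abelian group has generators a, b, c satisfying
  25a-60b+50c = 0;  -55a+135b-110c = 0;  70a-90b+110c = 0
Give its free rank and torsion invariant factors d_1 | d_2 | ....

rank_ℚ(R)=3; free=3−3=0
SNF(R) diag = [5, 15, 30] → torsion [5, 15, 30]

Answer: M ≅ ℤ/5 ⊕ ℤ/15 ⊕ ℤ/30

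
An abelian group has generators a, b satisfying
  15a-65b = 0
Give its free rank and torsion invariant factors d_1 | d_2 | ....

Answer: M ≅ ℤ^1 ⊕ ℤ/5

Derivation:
rank_ℚ(R)=1; free=2−1=1
SNF(R) diag = [5] → torsion [5]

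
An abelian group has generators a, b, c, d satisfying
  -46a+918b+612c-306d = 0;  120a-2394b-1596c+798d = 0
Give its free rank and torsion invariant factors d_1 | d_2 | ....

Answer: M ≅ ℤ^2 ⊕ ℤ/2 ⊕ ℤ/6

Derivation:
rank_ℚ(R)=2; free=4−2=2
SNF(R) diag = [2, 6] → torsion [2, 6]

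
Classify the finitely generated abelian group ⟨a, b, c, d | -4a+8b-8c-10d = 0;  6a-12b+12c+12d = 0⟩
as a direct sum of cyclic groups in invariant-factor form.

Answer: M ≅ ℤ^2 ⊕ ℤ/2 ⊕ ℤ/6

Derivation:
rank_ℚ(R)=2; free=4−2=2
SNF(R) diag = [2, 6] → torsion [2, 6]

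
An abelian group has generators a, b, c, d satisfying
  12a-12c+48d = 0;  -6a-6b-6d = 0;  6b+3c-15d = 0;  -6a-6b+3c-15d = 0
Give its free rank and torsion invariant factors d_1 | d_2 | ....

Answer: M ≅ ℤ/3 ⊕ ℤ/6 ⊕ ℤ/6 ⊕ ℤ/12

Derivation:
rank_ℚ(R)=4; free=4−4=0
SNF(R) diag = [3, 6, 6, 12] → torsion [3, 6, 6, 12]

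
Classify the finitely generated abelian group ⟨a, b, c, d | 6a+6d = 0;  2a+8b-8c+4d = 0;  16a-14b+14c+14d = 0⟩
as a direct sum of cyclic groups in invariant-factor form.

Answer: M ≅ ℤ^1 ⊕ ℤ/2 ⊕ ℤ/6 ⊕ ℤ/6

Derivation:
rank_ℚ(R)=3; free=4−3=1
SNF(R) diag = [2, 6, 6] → torsion [2, 6, 6]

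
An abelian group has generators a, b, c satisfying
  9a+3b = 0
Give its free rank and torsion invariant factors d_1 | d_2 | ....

Answer: M ≅ ℤ^2 ⊕ ℤ/3

Derivation:
rank_ℚ(R)=1; free=3−1=2
SNF(R) diag = [3] → torsion [3]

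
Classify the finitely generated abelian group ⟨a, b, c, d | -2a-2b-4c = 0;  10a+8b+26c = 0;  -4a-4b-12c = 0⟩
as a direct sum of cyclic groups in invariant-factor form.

Answer: M ≅ ℤ^1 ⊕ ℤ/2 ⊕ ℤ/2 ⊕ ℤ/4

Derivation:
rank_ℚ(R)=3; free=4−3=1
SNF(R) diag = [2, 2, 4] → torsion [2, 2, 4]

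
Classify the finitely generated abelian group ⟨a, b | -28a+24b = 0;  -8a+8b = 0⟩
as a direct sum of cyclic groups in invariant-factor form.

Answer: M ≅ ℤ/4 ⊕ ℤ/8

Derivation:
rank_ℚ(R)=2; free=2−2=0
SNF(R) diag = [4, 8] → torsion [4, 8]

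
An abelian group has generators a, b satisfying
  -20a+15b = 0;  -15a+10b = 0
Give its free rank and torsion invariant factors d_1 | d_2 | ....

rank_ℚ(R)=2; free=2−2=0
SNF(R) diag = [5, 5] → torsion [5, 5]

Answer: M ≅ ℤ/5 ⊕ ℤ/5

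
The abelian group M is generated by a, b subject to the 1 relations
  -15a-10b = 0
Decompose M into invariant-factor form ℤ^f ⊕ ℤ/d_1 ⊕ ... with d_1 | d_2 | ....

Answer: M ≅ ℤ^1 ⊕ ℤ/5

Derivation:
rank_ℚ(R)=1; free=2−1=1
SNF(R) diag = [5] → torsion [5]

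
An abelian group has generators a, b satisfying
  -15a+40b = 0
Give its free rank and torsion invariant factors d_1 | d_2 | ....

rank_ℚ(R)=1; free=2−1=1
SNF(R) diag = [5] → torsion [5]

Answer: M ≅ ℤ^1 ⊕ ℤ/5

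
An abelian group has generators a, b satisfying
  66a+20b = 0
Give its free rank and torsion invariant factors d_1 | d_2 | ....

rank_ℚ(R)=1; free=2−1=1
SNF(R) diag = [2] → torsion [2]

Answer: M ≅ ℤ^1 ⊕ ℤ/2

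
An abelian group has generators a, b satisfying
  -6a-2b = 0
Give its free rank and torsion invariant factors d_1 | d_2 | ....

Answer: M ≅ ℤ^1 ⊕ ℤ/2

Derivation:
rank_ℚ(R)=1; free=2−1=1
SNF(R) diag = [2] → torsion [2]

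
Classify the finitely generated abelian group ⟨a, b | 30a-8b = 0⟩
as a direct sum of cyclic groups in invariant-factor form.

Answer: M ≅ ℤ^1 ⊕ ℤ/2

Derivation:
rank_ℚ(R)=1; free=2−1=1
SNF(R) diag = [2] → torsion [2]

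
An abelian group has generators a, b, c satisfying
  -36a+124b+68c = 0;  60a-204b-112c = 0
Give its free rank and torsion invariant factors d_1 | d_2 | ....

Answer: M ≅ ℤ^1 ⊕ ℤ/4 ⊕ ℤ/4

Derivation:
rank_ℚ(R)=2; free=3−2=1
SNF(R) diag = [4, 4] → torsion [4, 4]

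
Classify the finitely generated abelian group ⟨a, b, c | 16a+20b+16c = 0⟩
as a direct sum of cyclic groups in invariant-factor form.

Answer: M ≅ ℤ^2 ⊕ ℤ/4

Derivation:
rank_ℚ(R)=1; free=3−1=2
SNF(R) diag = [4] → torsion [4]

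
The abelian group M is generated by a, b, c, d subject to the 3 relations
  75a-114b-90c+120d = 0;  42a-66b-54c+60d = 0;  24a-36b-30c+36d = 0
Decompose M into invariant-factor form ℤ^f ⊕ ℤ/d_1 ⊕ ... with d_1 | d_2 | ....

Answer: M ≅ ℤ^1 ⊕ ℤ/3 ⊕ ℤ/6 ⊕ ℤ/18

Derivation:
rank_ℚ(R)=3; free=4−3=1
SNF(R) diag = [3, 6, 18] → torsion [3, 6, 18]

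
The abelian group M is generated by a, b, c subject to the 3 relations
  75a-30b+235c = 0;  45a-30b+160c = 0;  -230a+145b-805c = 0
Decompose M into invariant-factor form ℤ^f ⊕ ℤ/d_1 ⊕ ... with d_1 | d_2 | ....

rank_ℚ(R)=3; free=3−3=0
SNF(R) diag = [5, 5, 15] → torsion [5, 5, 15]

Answer: M ≅ ℤ/5 ⊕ ℤ/5 ⊕ ℤ/15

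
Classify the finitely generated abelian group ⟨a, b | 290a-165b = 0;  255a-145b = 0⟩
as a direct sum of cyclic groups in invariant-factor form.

rank_ℚ(R)=2; free=2−2=0
SNF(R) diag = [5, 5] → torsion [5, 5]

Answer: M ≅ ℤ/5 ⊕ ℤ/5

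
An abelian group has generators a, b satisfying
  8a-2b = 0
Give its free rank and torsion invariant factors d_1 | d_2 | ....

rank_ℚ(R)=1; free=2−1=1
SNF(R) diag = [2] → torsion [2]

Answer: M ≅ ℤ^1 ⊕ ℤ/2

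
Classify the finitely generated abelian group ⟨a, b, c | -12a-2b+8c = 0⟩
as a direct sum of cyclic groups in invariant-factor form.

Answer: M ≅ ℤ^2 ⊕ ℤ/2

Derivation:
rank_ℚ(R)=1; free=3−1=2
SNF(R) diag = [2] → torsion [2]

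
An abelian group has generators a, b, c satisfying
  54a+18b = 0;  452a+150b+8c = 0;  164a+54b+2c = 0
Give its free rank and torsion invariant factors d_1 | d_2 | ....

rank_ℚ(R)=3; free=3−3=0
SNF(R) diag = [2, 6, 18] → torsion [2, 6, 18]

Answer: M ≅ ℤ/2 ⊕ ℤ/6 ⊕ ℤ/18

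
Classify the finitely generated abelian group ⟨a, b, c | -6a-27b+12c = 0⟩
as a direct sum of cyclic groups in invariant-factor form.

Answer: M ≅ ℤ^2 ⊕ ℤ/3

Derivation:
rank_ℚ(R)=1; free=3−1=2
SNF(R) diag = [3] → torsion [3]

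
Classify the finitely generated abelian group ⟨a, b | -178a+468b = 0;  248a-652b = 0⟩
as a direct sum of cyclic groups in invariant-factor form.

rank_ℚ(R)=2; free=2−2=0
SNF(R) diag = [2, 4] → torsion [2, 4]

Answer: M ≅ ℤ/2 ⊕ ℤ/4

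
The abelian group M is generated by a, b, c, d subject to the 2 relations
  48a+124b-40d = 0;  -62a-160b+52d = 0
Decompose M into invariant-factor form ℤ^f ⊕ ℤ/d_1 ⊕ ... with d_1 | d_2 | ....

Answer: M ≅ ℤ^2 ⊕ ℤ/2 ⊕ ℤ/4

Derivation:
rank_ℚ(R)=2; free=4−2=2
SNF(R) diag = [2, 4] → torsion [2, 4]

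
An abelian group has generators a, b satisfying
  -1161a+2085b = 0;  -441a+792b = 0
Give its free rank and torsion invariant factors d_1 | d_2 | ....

rank_ℚ(R)=2; free=2−2=0
SNF(R) diag = [3, 9] → torsion [3, 9]

Answer: M ≅ ℤ/3 ⊕ ℤ/9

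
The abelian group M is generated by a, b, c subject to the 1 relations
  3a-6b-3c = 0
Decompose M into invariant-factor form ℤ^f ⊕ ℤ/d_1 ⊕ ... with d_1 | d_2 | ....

Answer: M ≅ ℤ^2 ⊕ ℤ/3

Derivation:
rank_ℚ(R)=1; free=3−1=2
SNF(R) diag = [3] → torsion [3]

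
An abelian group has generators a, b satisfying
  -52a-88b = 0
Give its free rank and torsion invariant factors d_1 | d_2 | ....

Answer: M ≅ ℤ^1 ⊕ ℤ/4

Derivation:
rank_ℚ(R)=1; free=2−1=1
SNF(R) diag = [4] → torsion [4]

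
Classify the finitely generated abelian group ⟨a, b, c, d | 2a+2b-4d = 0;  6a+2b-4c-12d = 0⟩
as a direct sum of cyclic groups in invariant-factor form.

rank_ℚ(R)=2; free=4−2=2
SNF(R) diag = [2, 4] → torsion [2, 4]

Answer: M ≅ ℤ^2 ⊕ ℤ/2 ⊕ ℤ/4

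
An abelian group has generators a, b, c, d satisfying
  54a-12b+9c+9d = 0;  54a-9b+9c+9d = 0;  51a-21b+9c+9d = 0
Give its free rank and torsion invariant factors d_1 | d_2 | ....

rank_ℚ(R)=3; free=4−3=1
SNF(R) diag = [3, 3, 9] → torsion [3, 3, 9]

Answer: M ≅ ℤ^1 ⊕ ℤ/3 ⊕ ℤ/3 ⊕ ℤ/9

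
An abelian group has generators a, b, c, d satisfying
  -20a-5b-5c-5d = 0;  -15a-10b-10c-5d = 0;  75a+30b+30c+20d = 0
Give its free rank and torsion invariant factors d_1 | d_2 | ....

rank_ℚ(R)=3; free=4−3=1
SNF(R) diag = [5, 5, 5] → torsion [5, 5, 5]

Answer: M ≅ ℤ^1 ⊕ ℤ/5 ⊕ ℤ/5 ⊕ ℤ/5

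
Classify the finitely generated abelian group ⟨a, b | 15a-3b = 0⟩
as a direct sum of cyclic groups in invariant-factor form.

Answer: M ≅ ℤ^1 ⊕ ℤ/3

Derivation:
rank_ℚ(R)=1; free=2−1=1
SNF(R) diag = [3] → torsion [3]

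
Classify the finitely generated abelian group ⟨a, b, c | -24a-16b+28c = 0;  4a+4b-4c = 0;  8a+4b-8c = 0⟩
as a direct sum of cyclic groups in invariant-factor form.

Answer: M ≅ ℤ/4 ⊕ ℤ/4 ⊕ ℤ/4

Derivation:
rank_ℚ(R)=3; free=3−3=0
SNF(R) diag = [4, 4, 4] → torsion [4, 4, 4]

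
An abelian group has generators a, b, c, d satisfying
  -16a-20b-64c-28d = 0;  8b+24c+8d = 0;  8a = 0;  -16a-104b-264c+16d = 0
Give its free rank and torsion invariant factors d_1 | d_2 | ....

rank_ℚ(R)=4; free=4−4=0
SNF(R) diag = [4, 8, 8, 24] → torsion [4, 8, 8, 24]

Answer: M ≅ ℤ/4 ⊕ ℤ/8 ⊕ ℤ/8 ⊕ ℤ/24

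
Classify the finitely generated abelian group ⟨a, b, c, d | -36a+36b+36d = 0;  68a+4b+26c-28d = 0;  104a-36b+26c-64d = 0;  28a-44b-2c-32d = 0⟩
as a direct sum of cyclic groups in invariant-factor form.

Answer: M ≅ ℤ/2 ⊕ ℤ/4 ⊕ ℤ/12 ⊕ ℤ/36

Derivation:
rank_ℚ(R)=4; free=4−4=0
SNF(R) diag = [2, 4, 12, 36] → torsion [2, 4, 12, 36]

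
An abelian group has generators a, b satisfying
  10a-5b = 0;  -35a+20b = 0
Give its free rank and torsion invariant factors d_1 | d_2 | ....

Answer: M ≅ ℤ/5 ⊕ ℤ/5

Derivation:
rank_ℚ(R)=2; free=2−2=0
SNF(R) diag = [5, 5] → torsion [5, 5]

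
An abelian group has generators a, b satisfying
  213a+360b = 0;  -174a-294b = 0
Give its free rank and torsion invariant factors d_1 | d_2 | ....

Answer: M ≅ ℤ/3 ⊕ ℤ/6

Derivation:
rank_ℚ(R)=2; free=2−2=0
SNF(R) diag = [3, 6] → torsion [3, 6]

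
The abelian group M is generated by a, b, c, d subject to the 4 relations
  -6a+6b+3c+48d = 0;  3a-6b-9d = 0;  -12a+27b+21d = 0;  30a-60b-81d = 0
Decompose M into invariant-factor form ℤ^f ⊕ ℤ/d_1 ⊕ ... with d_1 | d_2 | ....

rank_ℚ(R)=4; free=4−4=0
SNF(R) diag = [3, 3, 3, 9] → torsion [3, 3, 3, 9]

Answer: M ≅ ℤ/3 ⊕ ℤ/3 ⊕ ℤ/3 ⊕ ℤ/9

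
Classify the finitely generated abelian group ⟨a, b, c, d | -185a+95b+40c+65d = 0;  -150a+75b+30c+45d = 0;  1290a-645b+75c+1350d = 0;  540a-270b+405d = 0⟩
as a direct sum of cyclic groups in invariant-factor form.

Answer: M ≅ ℤ/5 ⊕ ℤ/15 ⊕ ℤ/45 ⊕ ℤ/135

Derivation:
rank_ℚ(R)=4; free=4−4=0
SNF(R) diag = [5, 15, 45, 135] → torsion [5, 15, 45, 135]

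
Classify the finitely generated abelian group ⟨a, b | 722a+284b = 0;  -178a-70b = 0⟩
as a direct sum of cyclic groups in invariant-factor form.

rank_ℚ(R)=2; free=2−2=0
SNF(R) diag = [2, 6] → torsion [2, 6]

Answer: M ≅ ℤ/2 ⊕ ℤ/6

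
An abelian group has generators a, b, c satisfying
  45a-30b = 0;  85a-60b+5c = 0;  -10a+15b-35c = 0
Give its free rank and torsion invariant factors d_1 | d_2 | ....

rank_ℚ(R)=3; free=3−3=0
SNF(R) diag = [5, 15, 45] → torsion [5, 15, 45]

Answer: M ≅ ℤ/5 ⊕ ℤ/15 ⊕ ℤ/45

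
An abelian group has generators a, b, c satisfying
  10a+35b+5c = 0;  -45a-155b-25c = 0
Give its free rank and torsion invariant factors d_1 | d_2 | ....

Answer: M ≅ ℤ^1 ⊕ ℤ/5 ⊕ ℤ/5

Derivation:
rank_ℚ(R)=2; free=3−2=1
SNF(R) diag = [5, 5] → torsion [5, 5]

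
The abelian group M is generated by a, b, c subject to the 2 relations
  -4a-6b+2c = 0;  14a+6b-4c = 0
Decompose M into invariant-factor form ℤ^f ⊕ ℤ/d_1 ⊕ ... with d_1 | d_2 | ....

Answer: M ≅ ℤ^1 ⊕ ℤ/2 ⊕ ℤ/6

Derivation:
rank_ℚ(R)=2; free=3−2=1
SNF(R) diag = [2, 6] → torsion [2, 6]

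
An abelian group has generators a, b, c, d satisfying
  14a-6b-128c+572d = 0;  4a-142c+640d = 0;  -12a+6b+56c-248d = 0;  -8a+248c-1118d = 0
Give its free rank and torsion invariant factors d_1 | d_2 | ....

Answer: M ≅ ℤ/2 ⊕ ℤ/2 ⊕ ℤ/6 ⊕ ℤ/18

Derivation:
rank_ℚ(R)=4; free=4−4=0
SNF(R) diag = [2, 2, 6, 18] → torsion [2, 2, 6, 18]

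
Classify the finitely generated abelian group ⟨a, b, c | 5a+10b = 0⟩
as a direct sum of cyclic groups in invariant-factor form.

rank_ℚ(R)=1; free=3−1=2
SNF(R) diag = [5] → torsion [5]

Answer: M ≅ ℤ^2 ⊕ ℤ/5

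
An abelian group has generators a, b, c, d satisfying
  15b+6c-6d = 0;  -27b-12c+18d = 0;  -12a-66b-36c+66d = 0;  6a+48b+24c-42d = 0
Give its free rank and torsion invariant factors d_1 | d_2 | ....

Answer: M ≅ ℤ/3 ⊕ ℤ/6 ⊕ ℤ/6 ⊕ ℤ/6

Derivation:
rank_ℚ(R)=4; free=4−4=0
SNF(R) diag = [3, 6, 6, 6] → torsion [3, 6, 6, 6]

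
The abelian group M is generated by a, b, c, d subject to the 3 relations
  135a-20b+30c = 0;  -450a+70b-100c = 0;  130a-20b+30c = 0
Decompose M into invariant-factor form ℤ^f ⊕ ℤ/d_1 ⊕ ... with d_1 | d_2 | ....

rank_ℚ(R)=3; free=4−3=1
SNF(R) diag = [5, 10, 10] → torsion [5, 10, 10]

Answer: M ≅ ℤ^1 ⊕ ℤ/5 ⊕ ℤ/10 ⊕ ℤ/10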